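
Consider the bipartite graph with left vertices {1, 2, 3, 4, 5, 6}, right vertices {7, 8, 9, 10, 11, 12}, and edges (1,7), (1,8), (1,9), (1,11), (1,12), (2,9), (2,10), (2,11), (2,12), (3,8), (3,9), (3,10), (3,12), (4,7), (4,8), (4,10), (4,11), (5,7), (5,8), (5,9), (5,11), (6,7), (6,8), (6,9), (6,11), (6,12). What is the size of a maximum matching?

Step 1: List the neighbors of each left vertex:
  1: 7, 8, 9, 11, 12
  2: 9, 10, 11, 12
  3: 8, 9, 10, 12
  4: 7, 8, 10, 11
  5: 7, 8, 9, 11
  6: 7, 8, 9, 11, 12

Step 2: Greedily match left vertices, then look for augmenting paths:
  Match 1 -- 7
  Match 2 -- 9
  Match 3 -- 8
  Match 4 -- 10
  Match 5 -- 11
  Match 6 -- 12
  No augmenting path remains.

Step 3: Verify this is maximum:
  Matching size 6 = min(|L|, |R|) = min(6, 6), which is an upper bound, so this matching is maximum.

Maximum matching: {(1,7), (2,9), (3,8), (4,10), (5,11), (6,12)}
Size: 6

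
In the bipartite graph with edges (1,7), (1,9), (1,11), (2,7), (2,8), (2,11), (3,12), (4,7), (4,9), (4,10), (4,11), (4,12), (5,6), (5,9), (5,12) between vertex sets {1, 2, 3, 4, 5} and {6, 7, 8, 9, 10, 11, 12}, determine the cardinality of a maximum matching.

Step 1: List the neighbors of each left vertex:
  1: 7, 9, 11
  2: 7, 8, 11
  3: 12
  4: 7, 9, 10, 11, 12
  5: 6, 9, 12

Step 2: Greedily match left vertices, then look for augmenting paths:
  Match 1 -- 7
  Match 2 -- 8
  Match 3 -- 12
  Match 4 -- 9
  Match 5 -- 6
  No augmenting path remains.

Step 3: Verify this is maximum:
  Matching size 5 = min(|L|, |R|) = min(5, 7), which is an upper bound, so this matching is maximum.

Maximum matching: {(1,7), (2,8), (3,12), (4,9), (5,6)}
Size: 5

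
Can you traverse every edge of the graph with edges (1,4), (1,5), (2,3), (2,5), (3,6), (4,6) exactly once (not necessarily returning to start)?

Step 1: Find the degree of each vertex:
  deg(1) = 2
  deg(2) = 2
  deg(3) = 2
  deg(4) = 2
  deg(5) = 2
  deg(6) = 2

Step 2: Count vertices with odd degree:
  All vertices have even degree (0 odd-degree vertices)

Step 3: Apply Euler's theorem:
  - Eulerian circuit exists iff graph is connected and all vertices have even degree
  - Eulerian path exists iff graph is connected and has 0 or 2 odd-degree vertices

Graph is connected with 0 odd-degree vertices.
Both Eulerian circuit and Eulerian path exist.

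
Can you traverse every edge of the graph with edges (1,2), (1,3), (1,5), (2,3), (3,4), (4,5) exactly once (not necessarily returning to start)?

Step 1: Find the degree of each vertex:
  deg(1) = 3
  deg(2) = 2
  deg(3) = 3
  deg(4) = 2
  deg(5) = 2

Step 2: Count vertices with odd degree:
  Odd-degree vertices: 1, 3 (2 total)

Step 3: Apply Euler's theorem:
  - Eulerian circuit exists iff graph is connected and all vertices have even degree
  - Eulerian path exists iff graph is connected and has 0 or 2 odd-degree vertices

Graph is connected with exactly 2 odd-degree vertices (1, 3).
Eulerian path exists (starting and ending at the odd-degree vertices), but no Eulerian circuit.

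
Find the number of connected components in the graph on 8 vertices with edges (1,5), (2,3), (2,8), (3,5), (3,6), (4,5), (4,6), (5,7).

Step 1: Build adjacency list from edges:
  1: 5
  2: 3, 8
  3: 2, 5, 6
  4: 5, 6
  5: 1, 3, 4, 7
  6: 3, 4
  7: 5
  8: 2

Step 2: Run BFS/DFS from vertex 1:
  Visited: {1, 5, 3, 4, 7, 2, 6, 8}
  Reached 8 of 8 vertices

Step 3: All 8 vertices reached from vertex 1, so the graph is connected.
Number of connected components: 1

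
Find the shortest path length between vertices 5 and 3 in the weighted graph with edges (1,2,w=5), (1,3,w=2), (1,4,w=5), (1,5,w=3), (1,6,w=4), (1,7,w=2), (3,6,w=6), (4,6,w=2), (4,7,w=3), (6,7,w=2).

Step 1: Build adjacency list with weights:
  1: 2(w=5), 3(w=2), 4(w=5), 5(w=3), 6(w=4), 7(w=2)
  2: 1(w=5)
  3: 1(w=2), 6(w=6)
  4: 1(w=5), 6(w=2), 7(w=3)
  5: 1(w=3)
  6: 1(w=4), 3(w=6), 4(w=2), 7(w=2)
  7: 1(w=2), 4(w=3), 6(w=2)

Step 2: Apply Dijkstra's algorithm from vertex 5:
  Visit vertex 5 (distance=0)
    Update dist[1] = 3
  Visit vertex 1 (distance=3)
    Update dist[2] = 8
    Update dist[3] = 5
    Update dist[4] = 8
    Update dist[6] = 7
    Update dist[7] = 5
  Visit vertex 3 (distance=5)

Step 3: Shortest path: 5 -> 1 -> 3
Total weight: 3 + 2 = 5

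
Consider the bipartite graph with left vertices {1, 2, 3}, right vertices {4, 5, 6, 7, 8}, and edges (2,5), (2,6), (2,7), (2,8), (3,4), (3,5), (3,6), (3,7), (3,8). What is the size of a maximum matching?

Step 1: List the neighbors of each left vertex:
  1: (none)
  2: 5, 6, 7, 8
  3: 4, 5, 6, 7, 8

Step 2: Greedily match left vertices, then look for augmenting paths:
  Match 2 -- 5
  Match 3 -- 4
  No augmenting path remains.

Step 3: Verify this is maximum:
  Matching has size 2. The vertex set {2, 3} covers every edge and has size 2; any matching has at most one edge per cover vertex, so 2 is maximum (König's theorem).

Maximum matching: {(2,5), (3,4)}
Size: 2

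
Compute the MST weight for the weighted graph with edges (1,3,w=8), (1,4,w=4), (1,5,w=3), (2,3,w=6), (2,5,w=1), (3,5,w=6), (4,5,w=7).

Apply Kruskal's algorithm (sort edges by weight, add if no cycle):

Sorted edges by weight:
  (2,5) w=1
  (1,5) w=3
  (1,4) w=4
  (2,3) w=6
  (3,5) w=6
  (4,5) w=7
  (1,3) w=8

Add edge (2,5) w=1 -- no cycle. Running total: 1
Add edge (1,5) w=3 -- no cycle. Running total: 4
Add edge (1,4) w=4 -- no cycle. Running total: 8
Add edge (2,3) w=6 -- no cycle. Running total: 14

MST edges: (2,5,w=1), (1,5,w=3), (1,4,w=4), (2,3,w=6)
Total MST weight: 1 + 3 + 4 + 6 = 14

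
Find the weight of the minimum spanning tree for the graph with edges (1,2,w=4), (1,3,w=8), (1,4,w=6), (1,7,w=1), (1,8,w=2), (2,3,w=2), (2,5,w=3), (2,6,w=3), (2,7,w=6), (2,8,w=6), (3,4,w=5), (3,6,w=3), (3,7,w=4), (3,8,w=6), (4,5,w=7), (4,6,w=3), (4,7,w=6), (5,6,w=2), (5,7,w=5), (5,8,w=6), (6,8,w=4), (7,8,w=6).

Apply Kruskal's algorithm (sort edges by weight, add if no cycle):

Sorted edges by weight:
  (1,7) w=1
  (1,8) w=2
  (2,3) w=2
  (5,6) w=2
  (2,5) w=3
  (2,6) w=3
  (3,6) w=3
  (4,6) w=3
  (1,2) w=4
  (3,7) w=4
  (6,8) w=4
  (3,4) w=5
  (5,7) w=5
  (1,4) w=6
  (2,7) w=6
  (2,8) w=6
  (3,8) w=6
  (4,7) w=6
  (5,8) w=6
  (7,8) w=6
  (4,5) w=7
  (1,3) w=8

Add edge (1,7) w=1 -- no cycle. Running total: 1
Add edge (1,8) w=2 -- no cycle. Running total: 3
Add edge (2,3) w=2 -- no cycle. Running total: 5
Add edge (5,6) w=2 -- no cycle. Running total: 7
Add edge (2,5) w=3 -- no cycle. Running total: 10
Skip edge (2,6) w=3 -- would create cycle
Skip edge (3,6) w=3 -- would create cycle
Add edge (4,6) w=3 -- no cycle. Running total: 13
Add edge (1,2) w=4 -- no cycle. Running total: 17

MST edges: (1,7,w=1), (1,8,w=2), (2,3,w=2), (5,6,w=2), (2,5,w=3), (4,6,w=3), (1,2,w=4)
Total MST weight: 1 + 2 + 2 + 2 + 3 + 3 + 4 = 17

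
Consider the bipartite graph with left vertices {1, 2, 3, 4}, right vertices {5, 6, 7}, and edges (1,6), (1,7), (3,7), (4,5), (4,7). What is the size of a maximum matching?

Step 1: List the neighbors of each left vertex:
  1: 6, 7
  2: (none)
  3: 7
  4: 5, 7

Step 2: Greedily match left vertices, then look for augmenting paths:
  Match 1 -- 6
  Match 3 -- 7
  Match 4 -- 5
  No augmenting path remains.

Step 3: Verify this is maximum:
  Matching size 3 = min(|L|, |R|) = min(4, 3), which is an upper bound, so this matching is maximum.

Maximum matching: {(1,6), (3,7), (4,5)}
Size: 3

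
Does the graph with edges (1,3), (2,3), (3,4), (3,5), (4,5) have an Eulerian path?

Step 1: Find the degree of each vertex:
  deg(1) = 1
  deg(2) = 1
  deg(3) = 4
  deg(4) = 2
  deg(5) = 2

Step 2: Count vertices with odd degree:
  Odd-degree vertices: 1, 2 (2 total)

Step 3: Apply Euler's theorem:
  - Eulerian circuit exists iff graph is connected and all vertices have even degree
  - Eulerian path exists iff graph is connected and has 0 or 2 odd-degree vertices

Graph is connected with exactly 2 odd-degree vertices (1, 2).
Eulerian path exists (starting and ending at the odd-degree vertices), but no Eulerian circuit.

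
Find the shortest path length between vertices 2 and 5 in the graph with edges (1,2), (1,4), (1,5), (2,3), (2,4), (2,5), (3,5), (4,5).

Step 1: Build adjacency list:
  1: 2, 4, 5
  2: 1, 3, 4, 5
  3: 2, 5
  4: 1, 2, 5
  5: 1, 2, 3, 4

Step 2: BFS from vertex 2 to find shortest path to 5:
  vertex 1 reached at distance 1
  vertex 3 reached at distance 1
  vertex 4 reached at distance 1
  vertex 5 reached at distance 1

Step 3: Shortest path: 2 -> 5
Path length: 1 edge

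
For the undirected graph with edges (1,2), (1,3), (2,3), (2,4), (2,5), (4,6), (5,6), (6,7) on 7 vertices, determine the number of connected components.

Step 1: Build adjacency list from edges:
  1: 2, 3
  2: 1, 3, 4, 5
  3: 1, 2
  4: 2, 6
  5: 2, 6
  6: 4, 5, 7
  7: 6

Step 2: Run BFS/DFS from vertex 1:
  Visited: {1, 2, 3, 4, 5, 6, 7}
  Reached 7 of 7 vertices

Step 3: All 7 vertices reached from vertex 1, so the graph is connected.
Number of connected components: 1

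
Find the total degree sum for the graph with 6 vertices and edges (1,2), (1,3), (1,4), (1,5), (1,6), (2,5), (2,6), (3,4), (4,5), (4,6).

Step 1: Count edges incident to each vertex:
  deg(1) = 5 (neighbors: 2, 3, 4, 5, 6)
  deg(2) = 3 (neighbors: 1, 5, 6)
  deg(3) = 2 (neighbors: 1, 4)
  deg(4) = 4 (neighbors: 1, 3, 5, 6)
  deg(5) = 3 (neighbors: 1, 2, 4)
  deg(6) = 3 (neighbors: 1, 2, 4)

Step 2: Sum all degrees:
  5 + 3 + 2 + 4 + 3 + 3 = 20

Verification: sum of degrees = 2 * |E| = 2 * 10 = 20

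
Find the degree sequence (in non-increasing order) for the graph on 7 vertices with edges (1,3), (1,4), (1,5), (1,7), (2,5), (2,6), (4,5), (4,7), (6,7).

Step 1: Count edges incident to each vertex:
  deg(1) = 4 (neighbors: 3, 4, 5, 7)
  deg(2) = 2 (neighbors: 5, 6)
  deg(3) = 1 (neighbors: 1)
  deg(4) = 3 (neighbors: 1, 5, 7)
  deg(5) = 3 (neighbors: 1, 2, 4)
  deg(6) = 2 (neighbors: 2, 7)
  deg(7) = 3 (neighbors: 1, 4, 6)

Step 2: Sort degrees in non-increasing order:
  Degrees: [4, 2, 1, 3, 3, 2, 3] -> sorted: [4, 3, 3, 3, 2, 2, 1]

Degree sequence: [4, 3, 3, 3, 2, 2, 1]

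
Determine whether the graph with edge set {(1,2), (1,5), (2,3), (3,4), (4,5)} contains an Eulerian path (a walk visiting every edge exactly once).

Step 1: Find the degree of each vertex:
  deg(1) = 2
  deg(2) = 2
  deg(3) = 2
  deg(4) = 2
  deg(5) = 2

Step 2: Count vertices with odd degree:
  All vertices have even degree (0 odd-degree vertices)

Step 3: Apply Euler's theorem:
  - Eulerian circuit exists iff graph is connected and all vertices have even degree
  - Eulerian path exists iff graph is connected and has 0 or 2 odd-degree vertices

Graph is connected with 0 odd-degree vertices.
Both Eulerian circuit and Eulerian path exist.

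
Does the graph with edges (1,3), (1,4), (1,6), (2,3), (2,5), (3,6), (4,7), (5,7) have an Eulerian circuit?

Step 1: Find the degree of each vertex:
  deg(1) = 3
  deg(2) = 2
  deg(3) = 3
  deg(4) = 2
  deg(5) = 2
  deg(6) = 2
  deg(7) = 2

Step 2: Count vertices with odd degree:
  Odd-degree vertices: 1, 3 (2 total)

Step 3: Apply Euler's theorem:
  - Eulerian circuit exists iff graph is connected and all vertices have even degree
  - Eulerian path exists iff graph is connected and has 0 or 2 odd-degree vertices

Graph is connected with exactly 2 odd-degree vertices (1, 3).
Eulerian path exists (starting and ending at the odd-degree vertices), but no Eulerian circuit.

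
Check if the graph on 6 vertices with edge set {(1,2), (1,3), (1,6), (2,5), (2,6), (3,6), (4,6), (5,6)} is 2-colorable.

Step 1: Attempt 2-coloring using BFS:
  Start at vertex 1, assign color 0
  Color vertex 2 with color 1 (neighbor of 1)
  Color vertex 3 with color 1 (neighbor of 1)
  Color vertex 6 with color 1 (neighbor of 1)
  Color vertex 5 with color 0 (neighbor of 2)

Step 2: Conflict found! Vertices 2 and 6 are adjacent but have the same color.
This means the graph contains an odd cycle.

The graph is NOT bipartite.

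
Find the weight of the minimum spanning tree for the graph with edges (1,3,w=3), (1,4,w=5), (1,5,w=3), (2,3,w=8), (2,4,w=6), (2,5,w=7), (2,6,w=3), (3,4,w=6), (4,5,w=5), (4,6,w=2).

Apply Kruskal's algorithm (sort edges by weight, add if no cycle):

Sorted edges by weight:
  (4,6) w=2
  (1,3) w=3
  (1,5) w=3
  (2,6) w=3
  (1,4) w=5
  (4,5) w=5
  (2,4) w=6
  (3,4) w=6
  (2,5) w=7
  (2,3) w=8

Add edge (4,6) w=2 -- no cycle. Running total: 2
Add edge (1,3) w=3 -- no cycle. Running total: 5
Add edge (1,5) w=3 -- no cycle. Running total: 8
Add edge (2,6) w=3 -- no cycle. Running total: 11
Add edge (1,4) w=5 -- no cycle. Running total: 16

MST edges: (4,6,w=2), (1,3,w=3), (1,5,w=3), (2,6,w=3), (1,4,w=5)
Total MST weight: 2 + 3 + 3 + 3 + 5 = 16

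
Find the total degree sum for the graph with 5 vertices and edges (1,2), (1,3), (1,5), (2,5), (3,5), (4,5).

Step 1: Count edges incident to each vertex:
  deg(1) = 3 (neighbors: 2, 3, 5)
  deg(2) = 2 (neighbors: 1, 5)
  deg(3) = 2 (neighbors: 1, 5)
  deg(4) = 1 (neighbors: 5)
  deg(5) = 4 (neighbors: 1, 2, 3, 4)

Step 2: Sum all degrees:
  3 + 2 + 2 + 1 + 4 = 12

Verification: sum of degrees = 2 * |E| = 2 * 6 = 12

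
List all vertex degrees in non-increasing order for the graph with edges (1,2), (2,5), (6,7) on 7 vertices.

Step 1: Count edges incident to each vertex:
  deg(1) = 1 (neighbors: 2)
  deg(2) = 2 (neighbors: 1, 5)
  deg(3) = 0 (neighbors: none)
  deg(4) = 0 (neighbors: none)
  deg(5) = 1 (neighbors: 2)
  deg(6) = 1 (neighbors: 7)
  deg(7) = 1 (neighbors: 6)

Step 2: Sort degrees in non-increasing order:
  Degrees: [1, 2, 0, 0, 1, 1, 1] -> sorted: [2, 1, 1, 1, 1, 0, 0]

Degree sequence: [2, 1, 1, 1, 1, 0, 0]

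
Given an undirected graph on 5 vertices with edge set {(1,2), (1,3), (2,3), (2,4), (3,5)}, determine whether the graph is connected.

Step 1: Build adjacency list from edges:
  1: 2, 3
  2: 1, 3, 4
  3: 1, 2, 5
  4: 2
  5: 3

Step 2: Run BFS/DFS from vertex 1:
  Visited: {1, 2, 3, 4, 5}
  Reached 5 of 5 vertices

Step 3: All 5 vertices reached from vertex 1, so the graph is connected.
Answer: Yes, the graph is connected.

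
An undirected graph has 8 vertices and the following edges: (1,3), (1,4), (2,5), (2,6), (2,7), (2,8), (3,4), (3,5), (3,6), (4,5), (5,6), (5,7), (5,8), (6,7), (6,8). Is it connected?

Step 1: Build adjacency list from edges:
  1: 3, 4
  2: 5, 6, 7, 8
  3: 1, 4, 5, 6
  4: 1, 3, 5
  5: 2, 3, 4, 6, 7, 8
  6: 2, 3, 5, 7, 8
  7: 2, 5, 6
  8: 2, 5, 6

Step 2: Run BFS/DFS from vertex 1:
  Visited: {1, 3, 4, 5, 6, 2, 7, 8}
  Reached 8 of 8 vertices

Step 3: All 8 vertices reached from vertex 1, so the graph is connected.
Answer: Yes, the graph is connected.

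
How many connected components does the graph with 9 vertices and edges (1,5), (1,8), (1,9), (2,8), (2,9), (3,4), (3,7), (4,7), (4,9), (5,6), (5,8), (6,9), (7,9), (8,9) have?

Step 1: Build adjacency list from edges:
  1: 5, 8, 9
  2: 8, 9
  3: 4, 7
  4: 3, 7, 9
  5: 1, 6, 8
  6: 5, 9
  7: 3, 4, 9
  8: 1, 2, 5, 9
  9: 1, 2, 4, 6, 7, 8

Step 2: Run BFS/DFS from vertex 1:
  Visited: {1, 5, 8, 9, 6, 2, 4, 7, 3}
  Reached 9 of 9 vertices

Step 3: All 9 vertices reached from vertex 1, so the graph is connected.
Number of connected components: 1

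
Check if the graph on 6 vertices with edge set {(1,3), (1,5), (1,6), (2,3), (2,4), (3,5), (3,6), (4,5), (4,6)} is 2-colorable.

Step 1: Attempt 2-coloring using BFS:
  Start at vertex 1, assign color 0
  Color vertex 3 with color 1 (neighbor of 1)
  Color vertex 5 with color 1 (neighbor of 1)
  Color vertex 6 with color 1 (neighbor of 1)
  Color vertex 2 with color 0 (neighbor of 3)

Step 2: Conflict found! Vertices 3 and 5 are adjacent but have the same color.
This means the graph contains an odd cycle.

The graph is NOT bipartite.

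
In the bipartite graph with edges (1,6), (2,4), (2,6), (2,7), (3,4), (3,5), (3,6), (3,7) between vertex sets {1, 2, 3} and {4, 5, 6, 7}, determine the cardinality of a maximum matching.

Step 1: List the neighbors of each left vertex:
  1: 6
  2: 4, 6, 7
  3: 4, 5, 6, 7

Step 2: Greedily match left vertices, then look for augmenting paths:
  Match 1 -- 6
  Match 2 -- 4
  Match 3 -- 5
  No augmenting path remains.

Step 3: Verify this is maximum:
  Matching size 3 = min(|L|, |R|) = min(3, 4), which is an upper bound, so this matching is maximum.

Maximum matching: {(1,6), (2,4), (3,5)}
Size: 3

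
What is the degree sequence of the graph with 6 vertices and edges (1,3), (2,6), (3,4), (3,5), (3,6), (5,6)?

Step 1: Count edges incident to each vertex:
  deg(1) = 1 (neighbors: 3)
  deg(2) = 1 (neighbors: 6)
  deg(3) = 4 (neighbors: 1, 4, 5, 6)
  deg(4) = 1 (neighbors: 3)
  deg(5) = 2 (neighbors: 3, 6)
  deg(6) = 3 (neighbors: 2, 3, 5)

Step 2: Sort degrees in non-increasing order:
  Degrees: [1, 1, 4, 1, 2, 3] -> sorted: [4, 3, 2, 1, 1, 1]

Degree sequence: [4, 3, 2, 1, 1, 1]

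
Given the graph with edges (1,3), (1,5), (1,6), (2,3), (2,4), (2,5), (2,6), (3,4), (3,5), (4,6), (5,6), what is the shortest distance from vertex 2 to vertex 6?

Step 1: Build adjacency list:
  1: 3, 5, 6
  2: 3, 4, 5, 6
  3: 1, 2, 4, 5
  4: 2, 3, 6
  5: 1, 2, 3, 6
  6: 1, 2, 4, 5

Step 2: BFS from vertex 2 to find shortest path to 6:
  vertex 3 reached at distance 1
  vertex 4 reached at distance 1
  vertex 5 reached at distance 1
  vertex 6 reached at distance 1

Step 3: Shortest path: 2 -> 6
Path length: 1 edge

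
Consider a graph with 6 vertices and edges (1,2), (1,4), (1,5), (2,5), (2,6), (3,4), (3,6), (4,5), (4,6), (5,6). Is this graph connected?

Step 1: Build adjacency list from edges:
  1: 2, 4, 5
  2: 1, 5, 6
  3: 4, 6
  4: 1, 3, 5, 6
  5: 1, 2, 4, 6
  6: 2, 3, 4, 5

Step 2: Run BFS/DFS from vertex 1:
  Visited: {1, 2, 4, 5, 6, 3}
  Reached 6 of 6 vertices

Step 3: All 6 vertices reached from vertex 1, so the graph is connected.
Answer: Yes, the graph is connected.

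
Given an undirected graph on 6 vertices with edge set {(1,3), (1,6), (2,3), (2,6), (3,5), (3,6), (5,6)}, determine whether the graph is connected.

Step 1: Build adjacency list from edges:
  1: 3, 6
  2: 3, 6
  3: 1, 2, 5, 6
  4: (none)
  5: 3, 6
  6: 1, 2, 3, 5

Step 2: Run BFS/DFS from vertex 1:
  Visited: {1, 3, 6, 2, 5}
  Reached 5 of 6 vertices

Step 3: Only 5 of 6 vertices reached. Graph is disconnected.
Connected components: {1, 2, 3, 5, 6}, {4}
Answer: No, the graph is not connected (2 components).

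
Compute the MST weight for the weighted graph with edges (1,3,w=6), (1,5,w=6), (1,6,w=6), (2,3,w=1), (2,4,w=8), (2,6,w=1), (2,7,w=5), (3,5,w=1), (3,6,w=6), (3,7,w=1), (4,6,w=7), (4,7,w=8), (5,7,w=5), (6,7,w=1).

Apply Kruskal's algorithm (sort edges by weight, add if no cycle):

Sorted edges by weight:
  (2,6) w=1
  (2,3) w=1
  (3,7) w=1
  (3,5) w=1
  (6,7) w=1
  (2,7) w=5
  (5,7) w=5
  (1,6) w=6
  (1,3) w=6
  (1,5) w=6
  (3,6) w=6
  (4,6) w=7
  (2,4) w=8
  (4,7) w=8

Add edge (2,6) w=1 -- no cycle. Running total: 1
Add edge (2,3) w=1 -- no cycle. Running total: 2
Add edge (3,7) w=1 -- no cycle. Running total: 3
Add edge (3,5) w=1 -- no cycle. Running total: 4
Skip edge (6,7) w=1 -- would create cycle
Skip edge (2,7) w=5 -- would create cycle
Skip edge (5,7) w=5 -- would create cycle
Add edge (1,6) w=6 -- no cycle. Running total: 10
Skip edge (1,3) w=6 -- would create cycle
Skip edge (1,5) w=6 -- would create cycle
Skip edge (3,6) w=6 -- would create cycle
Add edge (4,6) w=7 -- no cycle. Running total: 17

MST edges: (2,6,w=1), (2,3,w=1), (3,7,w=1), (3,5,w=1), (1,6,w=6), (4,6,w=7)
Total MST weight: 1 + 1 + 1 + 1 + 6 + 7 = 17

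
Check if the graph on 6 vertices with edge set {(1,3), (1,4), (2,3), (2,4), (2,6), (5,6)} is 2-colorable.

Step 1: Attempt 2-coloring using BFS:
  Start at vertex 1, assign color 0
  Color vertex 3 with color 1 (neighbor of 1)
  Color vertex 4 with color 1 (neighbor of 1)
  Color vertex 2 with color 0 (neighbor of 3)
  Color vertex 6 with color 1 (neighbor of 2)
  Color vertex 5 with color 0 (neighbor of 6)

Step 2: 2-coloring succeeded. No conflicts found.
  Set A (color 0): {1, 2, 5}
  Set B (color 1): {3, 4, 6}

The graph is bipartite with partition {1, 2, 5}, {3, 4, 6}.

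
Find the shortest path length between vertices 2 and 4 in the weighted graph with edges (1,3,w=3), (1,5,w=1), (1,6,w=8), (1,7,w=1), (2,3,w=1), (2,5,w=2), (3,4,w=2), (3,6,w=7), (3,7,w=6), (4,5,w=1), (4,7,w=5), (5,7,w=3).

Step 1: Build adjacency list with weights:
  1: 3(w=3), 5(w=1), 6(w=8), 7(w=1)
  2: 3(w=1), 5(w=2)
  3: 1(w=3), 2(w=1), 4(w=2), 6(w=7), 7(w=6)
  4: 3(w=2), 5(w=1), 7(w=5)
  5: 1(w=1), 2(w=2), 4(w=1), 7(w=3)
  6: 1(w=8), 3(w=7)
  7: 1(w=1), 3(w=6), 4(w=5), 5(w=3)

Step 2: Apply Dijkstra's algorithm from vertex 2:
  Visit vertex 2 (distance=0)
    Update dist[3] = 1
    Update dist[5] = 2
  Visit vertex 3 (distance=1)
    Update dist[1] = 4
    Update dist[4] = 3
    Update dist[6] = 8
    Update dist[7] = 7
  Visit vertex 5 (distance=2)
    Update dist[1] = 3
    Update dist[7] = 5
  Visit vertex 1 (distance=3)
    Update dist[7] = 4
  Visit vertex 4 (distance=3)

Step 3: Shortest path: 2 -> 3 -> 4
Total weight: 1 + 2 = 3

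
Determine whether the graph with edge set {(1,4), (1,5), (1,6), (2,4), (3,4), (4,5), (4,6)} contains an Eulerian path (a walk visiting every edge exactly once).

Step 1: Find the degree of each vertex:
  deg(1) = 3
  deg(2) = 1
  deg(3) = 1
  deg(4) = 5
  deg(5) = 2
  deg(6) = 2

Step 2: Count vertices with odd degree:
  Odd-degree vertices: 1, 2, 3, 4 (4 total)

Step 3: Apply Euler's theorem:
  - Eulerian circuit exists iff graph is connected and all vertices have even degree
  - Eulerian path exists iff graph is connected and has 0 or 2 odd-degree vertices

Graph has 4 odd-degree vertices (need 0 or 2).
Neither Eulerian path nor Eulerian circuit exists.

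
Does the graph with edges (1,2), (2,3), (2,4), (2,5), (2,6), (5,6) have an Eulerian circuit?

Step 1: Find the degree of each vertex:
  deg(1) = 1
  deg(2) = 5
  deg(3) = 1
  deg(4) = 1
  deg(5) = 2
  deg(6) = 2

Step 2: Count vertices with odd degree:
  Odd-degree vertices: 1, 2, 3, 4 (4 total)

Step 3: Apply Euler's theorem:
  - Eulerian circuit exists iff graph is connected and all vertices have even degree
  - Eulerian path exists iff graph is connected and has 0 or 2 odd-degree vertices

Graph has 4 odd-degree vertices (need 0 or 2).
Neither Eulerian path nor Eulerian circuit exists.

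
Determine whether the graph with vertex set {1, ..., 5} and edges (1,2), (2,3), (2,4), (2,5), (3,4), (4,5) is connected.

Step 1: Build adjacency list from edges:
  1: 2
  2: 1, 3, 4, 5
  3: 2, 4
  4: 2, 3, 5
  5: 2, 4

Step 2: Run BFS/DFS from vertex 1:
  Visited: {1, 2, 3, 4, 5}
  Reached 5 of 5 vertices

Step 3: All 5 vertices reached from vertex 1, so the graph is connected.
Answer: Yes, the graph is connected.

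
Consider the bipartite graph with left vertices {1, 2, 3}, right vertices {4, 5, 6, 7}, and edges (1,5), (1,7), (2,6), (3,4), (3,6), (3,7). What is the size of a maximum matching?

Step 1: List the neighbors of each left vertex:
  1: 5, 7
  2: 6
  3: 4, 6, 7

Step 2: Greedily match left vertices, then look for augmenting paths:
  Match 1 -- 5
  Match 2 -- 6
  Match 3 -- 4
  No augmenting path remains.

Step 3: Verify this is maximum:
  Matching size 3 = min(|L|, |R|) = min(3, 4), which is an upper bound, so this matching is maximum.

Maximum matching: {(1,5), (2,6), (3,4)}
Size: 3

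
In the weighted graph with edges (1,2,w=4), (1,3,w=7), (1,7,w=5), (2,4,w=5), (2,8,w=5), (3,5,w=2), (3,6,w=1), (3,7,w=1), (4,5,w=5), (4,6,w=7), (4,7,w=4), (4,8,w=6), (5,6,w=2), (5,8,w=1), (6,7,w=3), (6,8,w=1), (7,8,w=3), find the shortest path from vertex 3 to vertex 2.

Step 1: Build adjacency list with weights:
  1: 2(w=4), 3(w=7), 7(w=5)
  2: 1(w=4), 4(w=5), 8(w=5)
  3: 1(w=7), 5(w=2), 6(w=1), 7(w=1)
  4: 2(w=5), 5(w=5), 6(w=7), 7(w=4), 8(w=6)
  5: 3(w=2), 4(w=5), 6(w=2), 8(w=1)
  6: 3(w=1), 4(w=7), 5(w=2), 7(w=3), 8(w=1)
  7: 1(w=5), 3(w=1), 4(w=4), 6(w=3), 8(w=3)
  8: 2(w=5), 4(w=6), 5(w=1), 6(w=1), 7(w=3)

Step 2: Apply Dijkstra's algorithm from vertex 3:
  Visit vertex 3 (distance=0)
    Update dist[1] = 7
    Update dist[5] = 2
    Update dist[6] = 1
    Update dist[7] = 1
  Visit vertex 6 (distance=1)
    Update dist[4] = 8
    Update dist[8] = 2
  Visit vertex 7 (distance=1)
    Update dist[1] = 6
    Update dist[4] = 5
  Visit vertex 5 (distance=2)
  Visit vertex 8 (distance=2)
    Update dist[2] = 7
  Visit vertex 4 (distance=5)
  Visit vertex 1 (distance=6)
  Visit vertex 2 (distance=7)

Step 3: Shortest path: 3 -> 6 -> 8 -> 2
Total weight: 1 + 1 + 5 = 7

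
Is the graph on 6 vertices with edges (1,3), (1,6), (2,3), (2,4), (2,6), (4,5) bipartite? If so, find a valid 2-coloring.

Step 1: Attempt 2-coloring using BFS:
  Start at vertex 1, assign color 0
  Color vertex 3 with color 1 (neighbor of 1)
  Color vertex 6 with color 1 (neighbor of 1)
  Color vertex 2 with color 0 (neighbor of 3)
  Color vertex 4 with color 1 (neighbor of 2)
  Color vertex 5 with color 0 (neighbor of 4)

Step 2: 2-coloring succeeded. No conflicts found.
  Set A (color 0): {1, 2, 5}
  Set B (color 1): {3, 4, 6}

The graph is bipartite with partition {1, 2, 5}, {3, 4, 6}.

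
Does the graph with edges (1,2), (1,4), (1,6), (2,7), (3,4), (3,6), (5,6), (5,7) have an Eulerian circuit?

Step 1: Find the degree of each vertex:
  deg(1) = 3
  deg(2) = 2
  deg(3) = 2
  deg(4) = 2
  deg(5) = 2
  deg(6) = 3
  deg(7) = 2

Step 2: Count vertices with odd degree:
  Odd-degree vertices: 1, 6 (2 total)

Step 3: Apply Euler's theorem:
  - Eulerian circuit exists iff graph is connected and all vertices have even degree
  - Eulerian path exists iff graph is connected and has 0 or 2 odd-degree vertices

Graph is connected with exactly 2 odd-degree vertices (1, 6).
Eulerian path exists (starting and ending at the odd-degree vertices), but no Eulerian circuit.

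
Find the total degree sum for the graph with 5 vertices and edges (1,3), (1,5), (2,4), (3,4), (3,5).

Step 1: Count edges incident to each vertex:
  deg(1) = 2 (neighbors: 3, 5)
  deg(2) = 1 (neighbors: 4)
  deg(3) = 3 (neighbors: 1, 4, 5)
  deg(4) = 2 (neighbors: 2, 3)
  deg(5) = 2 (neighbors: 1, 3)

Step 2: Sum all degrees:
  2 + 1 + 3 + 2 + 2 = 10

Verification: sum of degrees = 2 * |E| = 2 * 5 = 10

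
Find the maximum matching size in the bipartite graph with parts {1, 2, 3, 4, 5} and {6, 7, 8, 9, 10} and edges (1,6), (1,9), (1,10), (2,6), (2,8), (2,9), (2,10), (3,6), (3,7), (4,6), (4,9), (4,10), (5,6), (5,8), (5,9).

Step 1: List the neighbors of each left vertex:
  1: 6, 9, 10
  2: 6, 8, 9, 10
  3: 6, 7
  4: 6, 9, 10
  5: 6, 8, 9

Step 2: Greedily match left vertices, then look for augmenting paths:
  Match 1 -- 10
  Match 2 -- 8
  Match 3 -- 7
  Match 4 -- 9
  Match 5 -- 6
  No augmenting path remains.

Step 3: Verify this is maximum:
  Matching size 5 = min(|L|, |R|) = min(5, 5), which is an upper bound, so this matching is maximum.

Maximum matching: {(1,10), (2,8), (3,7), (4,9), (5,6)}
Size: 5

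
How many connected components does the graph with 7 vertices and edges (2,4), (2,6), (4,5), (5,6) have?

Step 1: Build adjacency list from edges:
  1: (none)
  2: 4, 6
  3: (none)
  4: 2, 5
  5: 4, 6
  6: 2, 5
  7: (none)

Step 2: Run BFS/DFS from vertex 1:
  Visited: {1}
  Reached 1 of 7 vertices

Step 3: Only 1 of 7 vertices reached. Graph is disconnected.
Connected components: {1}, {2, 4, 5, 6}, {3}, {7}
Number of connected components: 4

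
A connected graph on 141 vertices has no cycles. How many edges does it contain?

A tree on n vertices always has exactly n - 1 edges.
For n = 141: edges = 141 - 1 = 140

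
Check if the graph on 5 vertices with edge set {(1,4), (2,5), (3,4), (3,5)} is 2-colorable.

Step 1: Attempt 2-coloring using BFS:
  Start at vertex 1, assign color 0
  Color vertex 4 with color 1 (neighbor of 1)
  Color vertex 3 with color 0 (neighbor of 4)
  Color vertex 5 with color 1 (neighbor of 3)
  Color vertex 2 with color 0 (neighbor of 5)

Step 2: 2-coloring succeeded. No conflicts found.
  Set A (color 0): {1, 2, 3}
  Set B (color 1): {4, 5}

The graph is bipartite with partition {1, 2, 3}, {4, 5}.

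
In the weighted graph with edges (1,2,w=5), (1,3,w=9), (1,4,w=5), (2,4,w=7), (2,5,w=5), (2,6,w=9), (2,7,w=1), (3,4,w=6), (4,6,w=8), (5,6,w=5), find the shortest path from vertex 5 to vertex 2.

Step 1: Build adjacency list with weights:
  1: 2(w=5), 3(w=9), 4(w=5)
  2: 1(w=5), 4(w=7), 5(w=5), 6(w=9), 7(w=1)
  3: 1(w=9), 4(w=6)
  4: 1(w=5), 2(w=7), 3(w=6), 6(w=8)
  5: 2(w=5), 6(w=5)
  6: 2(w=9), 4(w=8), 5(w=5)
  7: 2(w=1)

Step 2: Apply Dijkstra's algorithm from vertex 5:
  Visit vertex 5 (distance=0)
    Update dist[2] = 5
    Update dist[6] = 5
  Visit vertex 2 (distance=5)
    Update dist[1] = 10
    Update dist[4] = 12
    Update dist[7] = 6

Step 3: Shortest path: 5 -> 2
Total weight: 5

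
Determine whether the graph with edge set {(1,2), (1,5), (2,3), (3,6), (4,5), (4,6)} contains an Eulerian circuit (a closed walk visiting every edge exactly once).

Step 1: Find the degree of each vertex:
  deg(1) = 2
  deg(2) = 2
  deg(3) = 2
  deg(4) = 2
  deg(5) = 2
  deg(6) = 2

Step 2: Count vertices with odd degree:
  All vertices have even degree (0 odd-degree vertices)

Step 3: Apply Euler's theorem:
  - Eulerian circuit exists iff graph is connected and all vertices have even degree
  - Eulerian path exists iff graph is connected and has 0 or 2 odd-degree vertices

Graph is connected with 0 odd-degree vertices.
Both Eulerian circuit and Eulerian path exist.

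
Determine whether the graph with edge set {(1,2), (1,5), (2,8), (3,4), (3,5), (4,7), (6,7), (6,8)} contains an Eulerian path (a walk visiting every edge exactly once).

Step 1: Find the degree of each vertex:
  deg(1) = 2
  deg(2) = 2
  deg(3) = 2
  deg(4) = 2
  deg(5) = 2
  deg(6) = 2
  deg(7) = 2
  deg(8) = 2

Step 2: Count vertices with odd degree:
  All vertices have even degree (0 odd-degree vertices)

Step 3: Apply Euler's theorem:
  - Eulerian circuit exists iff graph is connected and all vertices have even degree
  - Eulerian path exists iff graph is connected and has 0 or 2 odd-degree vertices

Graph is connected with 0 odd-degree vertices.
Both Eulerian circuit and Eulerian path exist.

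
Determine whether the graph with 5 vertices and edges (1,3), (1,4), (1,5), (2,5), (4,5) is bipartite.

Step 1: Attempt 2-coloring using BFS:
  Start at vertex 1, assign color 0
  Color vertex 3 with color 1 (neighbor of 1)
  Color vertex 4 with color 1 (neighbor of 1)
  Color vertex 5 with color 1 (neighbor of 1)

Step 2: Conflict found! Vertices 4 and 5 are adjacent but have the same color.
This means the graph contains an odd cycle.

The graph is NOT bipartite.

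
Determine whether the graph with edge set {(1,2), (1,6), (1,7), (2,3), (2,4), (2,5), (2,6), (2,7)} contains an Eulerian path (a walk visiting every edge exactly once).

Step 1: Find the degree of each vertex:
  deg(1) = 3
  deg(2) = 6
  deg(3) = 1
  deg(4) = 1
  deg(5) = 1
  deg(6) = 2
  deg(7) = 2

Step 2: Count vertices with odd degree:
  Odd-degree vertices: 1, 3, 4, 5 (4 total)

Step 3: Apply Euler's theorem:
  - Eulerian circuit exists iff graph is connected and all vertices have even degree
  - Eulerian path exists iff graph is connected and has 0 or 2 odd-degree vertices

Graph has 4 odd-degree vertices (need 0 or 2).
Neither Eulerian path nor Eulerian circuit exists.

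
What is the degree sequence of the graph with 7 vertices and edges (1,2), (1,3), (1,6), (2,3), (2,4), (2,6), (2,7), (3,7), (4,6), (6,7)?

Step 1: Count edges incident to each vertex:
  deg(1) = 3 (neighbors: 2, 3, 6)
  deg(2) = 5 (neighbors: 1, 3, 4, 6, 7)
  deg(3) = 3 (neighbors: 1, 2, 7)
  deg(4) = 2 (neighbors: 2, 6)
  deg(5) = 0 (neighbors: none)
  deg(6) = 4 (neighbors: 1, 2, 4, 7)
  deg(7) = 3 (neighbors: 2, 3, 6)

Step 2: Sort degrees in non-increasing order:
  Degrees: [3, 5, 3, 2, 0, 4, 3] -> sorted: [5, 4, 3, 3, 3, 2, 0]

Degree sequence: [5, 4, 3, 3, 3, 2, 0]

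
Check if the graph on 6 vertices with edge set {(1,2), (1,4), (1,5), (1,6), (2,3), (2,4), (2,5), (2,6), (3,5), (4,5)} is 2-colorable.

Step 1: Attempt 2-coloring using BFS:
  Start at vertex 1, assign color 0
  Color vertex 2 with color 1 (neighbor of 1)
  Color vertex 4 with color 1 (neighbor of 1)
  Color vertex 5 with color 1 (neighbor of 1)
  Color vertex 6 with color 1 (neighbor of 1)
  Color vertex 3 with color 0 (neighbor of 2)

Step 2: Conflict found! Vertices 2 and 4 are adjacent but have the same color.
This means the graph contains an odd cycle.

The graph is NOT bipartite.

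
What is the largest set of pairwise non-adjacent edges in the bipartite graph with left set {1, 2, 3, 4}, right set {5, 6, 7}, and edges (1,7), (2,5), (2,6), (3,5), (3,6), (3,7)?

Step 1: List the neighbors of each left vertex:
  1: 7
  2: 5, 6
  3: 5, 6, 7
  4: (none)

Step 2: Greedily match left vertices, then look for augmenting paths:
  Match 1 -- 7
  Match 2 -- 5
  Match 3 -- 6
  No augmenting path remains.

Step 3: Verify this is maximum:
  Matching size 3 = min(|L|, |R|) = min(4, 3), which is an upper bound, so this matching is maximum.

Maximum matching: {(1,7), (2,5), (3,6)}
Size: 3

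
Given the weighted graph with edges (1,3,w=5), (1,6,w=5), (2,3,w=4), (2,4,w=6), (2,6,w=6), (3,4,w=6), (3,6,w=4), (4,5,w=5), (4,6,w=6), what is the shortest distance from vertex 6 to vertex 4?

Step 1: Build adjacency list with weights:
  1: 3(w=5), 6(w=5)
  2: 3(w=4), 4(w=6), 6(w=6)
  3: 1(w=5), 2(w=4), 4(w=6), 6(w=4)
  4: 2(w=6), 3(w=6), 5(w=5), 6(w=6)
  5: 4(w=5)
  6: 1(w=5), 2(w=6), 3(w=4), 4(w=6)

Step 2: Apply Dijkstra's algorithm from vertex 6:
  Visit vertex 6 (distance=0)
    Update dist[1] = 5
    Update dist[2] = 6
    Update dist[3] = 4
    Update dist[4] = 6
  Visit vertex 3 (distance=4)
  Visit vertex 1 (distance=5)
  Visit vertex 2 (distance=6)
  Visit vertex 4 (distance=6)
    Update dist[5] = 11

Step 3: Shortest path: 6 -> 4
Total weight: 6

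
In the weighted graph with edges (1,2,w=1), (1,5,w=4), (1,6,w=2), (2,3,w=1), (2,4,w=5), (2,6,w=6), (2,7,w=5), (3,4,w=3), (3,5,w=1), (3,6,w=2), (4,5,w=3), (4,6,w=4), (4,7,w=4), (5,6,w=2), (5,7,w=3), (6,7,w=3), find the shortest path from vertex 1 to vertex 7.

Step 1: Build adjacency list with weights:
  1: 2(w=1), 5(w=4), 6(w=2)
  2: 1(w=1), 3(w=1), 4(w=5), 6(w=6), 7(w=5)
  3: 2(w=1), 4(w=3), 5(w=1), 6(w=2)
  4: 2(w=5), 3(w=3), 5(w=3), 6(w=4), 7(w=4)
  5: 1(w=4), 3(w=1), 4(w=3), 6(w=2), 7(w=3)
  6: 1(w=2), 2(w=6), 3(w=2), 4(w=4), 5(w=2), 7(w=3)
  7: 2(w=5), 4(w=4), 5(w=3), 6(w=3)

Step 2: Apply Dijkstra's algorithm from vertex 1:
  Visit vertex 1 (distance=0)
    Update dist[2] = 1
    Update dist[5] = 4
    Update dist[6] = 2
  Visit vertex 2 (distance=1)
    Update dist[3] = 2
    Update dist[4] = 6
    Update dist[7] = 6
  Visit vertex 3 (distance=2)
    Update dist[4] = 5
    Update dist[5] = 3
  Visit vertex 6 (distance=2)
    Update dist[7] = 5
  Visit vertex 5 (distance=3)
  Visit vertex 4 (distance=5)
  Visit vertex 7 (distance=5)

Step 3: Shortest path: 1 -> 6 -> 7
Total weight: 2 + 3 = 5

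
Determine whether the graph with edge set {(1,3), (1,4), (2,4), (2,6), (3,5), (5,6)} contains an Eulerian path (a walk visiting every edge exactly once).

Step 1: Find the degree of each vertex:
  deg(1) = 2
  deg(2) = 2
  deg(3) = 2
  deg(4) = 2
  deg(5) = 2
  deg(6) = 2

Step 2: Count vertices with odd degree:
  All vertices have even degree (0 odd-degree vertices)

Step 3: Apply Euler's theorem:
  - Eulerian circuit exists iff graph is connected and all vertices have even degree
  - Eulerian path exists iff graph is connected and has 0 or 2 odd-degree vertices

Graph is connected with 0 odd-degree vertices.
Both Eulerian circuit and Eulerian path exist.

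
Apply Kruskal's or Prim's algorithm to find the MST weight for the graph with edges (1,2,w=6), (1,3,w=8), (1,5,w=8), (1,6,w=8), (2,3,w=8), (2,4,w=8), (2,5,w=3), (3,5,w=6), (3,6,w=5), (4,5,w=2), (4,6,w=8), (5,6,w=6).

Apply Kruskal's algorithm (sort edges by weight, add if no cycle):

Sorted edges by weight:
  (4,5) w=2
  (2,5) w=3
  (3,6) w=5
  (1,2) w=6
  (3,5) w=6
  (5,6) w=6
  (1,6) w=8
  (1,3) w=8
  (1,5) w=8
  (2,4) w=8
  (2,3) w=8
  (4,6) w=8

Add edge (4,5) w=2 -- no cycle. Running total: 2
Add edge (2,5) w=3 -- no cycle. Running total: 5
Add edge (3,6) w=5 -- no cycle. Running total: 10
Add edge (1,2) w=6 -- no cycle. Running total: 16
Add edge (3,5) w=6 -- no cycle. Running total: 22

MST edges: (4,5,w=2), (2,5,w=3), (3,6,w=5), (1,2,w=6), (3,5,w=6)
Total MST weight: 2 + 3 + 5 + 6 + 6 = 22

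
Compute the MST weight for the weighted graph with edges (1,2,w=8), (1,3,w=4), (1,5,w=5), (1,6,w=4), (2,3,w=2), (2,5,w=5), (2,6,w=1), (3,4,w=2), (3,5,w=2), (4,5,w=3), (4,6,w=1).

Apply Kruskal's algorithm (sort edges by weight, add if no cycle):

Sorted edges by weight:
  (2,6) w=1
  (4,6) w=1
  (2,3) w=2
  (3,5) w=2
  (3,4) w=2
  (4,5) w=3
  (1,3) w=4
  (1,6) w=4
  (1,5) w=5
  (2,5) w=5
  (1,2) w=8

Add edge (2,6) w=1 -- no cycle. Running total: 1
Add edge (4,6) w=1 -- no cycle. Running total: 2
Add edge (2,3) w=2 -- no cycle. Running total: 4
Add edge (3,5) w=2 -- no cycle. Running total: 6
Skip edge (3,4) w=2 -- would create cycle
Skip edge (4,5) w=3 -- would create cycle
Add edge (1,3) w=4 -- no cycle. Running total: 10

MST edges: (2,6,w=1), (4,6,w=1), (2,3,w=2), (3,5,w=2), (1,3,w=4)
Total MST weight: 1 + 1 + 2 + 2 + 4 = 10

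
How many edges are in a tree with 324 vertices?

A tree on n vertices always has exactly n - 1 edges.
For n = 324: edges = 324 - 1 = 323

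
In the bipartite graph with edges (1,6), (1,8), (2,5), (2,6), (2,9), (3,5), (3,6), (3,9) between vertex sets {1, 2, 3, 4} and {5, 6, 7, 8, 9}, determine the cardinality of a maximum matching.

Step 1: List the neighbors of each left vertex:
  1: 6, 8
  2: 5, 6, 9
  3: 5, 6, 9
  4: (none)

Step 2: Greedily match left vertices, then look for augmenting paths:
  Match 1 -- 6
  Match 2 -- 5
  Match 3 -- 9
  No augmenting path remains.

Step 3: Verify this is maximum:
  Matching has size 3. The vertex set {1, 2, 3} covers every edge and has size 3; any matching has at most one edge per cover vertex, so 3 is maximum (König's theorem).

Maximum matching: {(1,6), (2,5), (3,9)}
Size: 3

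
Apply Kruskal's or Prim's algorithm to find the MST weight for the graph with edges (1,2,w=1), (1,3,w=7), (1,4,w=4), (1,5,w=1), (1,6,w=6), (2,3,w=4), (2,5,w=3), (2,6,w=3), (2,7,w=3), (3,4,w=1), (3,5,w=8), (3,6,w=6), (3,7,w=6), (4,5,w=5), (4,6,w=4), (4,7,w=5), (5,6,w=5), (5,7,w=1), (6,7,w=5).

Apply Kruskal's algorithm (sort edges by weight, add if no cycle):

Sorted edges by weight:
  (1,2) w=1
  (1,5) w=1
  (3,4) w=1
  (5,7) w=1
  (2,5) w=3
  (2,6) w=3
  (2,7) w=3
  (1,4) w=4
  (2,3) w=4
  (4,6) w=4
  (4,5) w=5
  (4,7) w=5
  (5,6) w=5
  (6,7) w=5
  (1,6) w=6
  (3,7) w=6
  (3,6) w=6
  (1,3) w=7
  (3,5) w=8

Add edge (1,2) w=1 -- no cycle. Running total: 1
Add edge (1,5) w=1 -- no cycle. Running total: 2
Add edge (3,4) w=1 -- no cycle. Running total: 3
Add edge (5,7) w=1 -- no cycle. Running total: 4
Skip edge (2,5) w=3 -- would create cycle
Add edge (2,6) w=3 -- no cycle. Running total: 7
Skip edge (2,7) w=3 -- would create cycle
Add edge (1,4) w=4 -- no cycle. Running total: 11

MST edges: (1,2,w=1), (1,5,w=1), (3,4,w=1), (5,7,w=1), (2,6,w=3), (1,4,w=4)
Total MST weight: 1 + 1 + 1 + 1 + 3 + 4 = 11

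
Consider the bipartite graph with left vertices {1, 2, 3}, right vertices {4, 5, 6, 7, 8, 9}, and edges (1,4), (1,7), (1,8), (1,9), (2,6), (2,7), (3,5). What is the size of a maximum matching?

Step 1: List the neighbors of each left vertex:
  1: 4, 7, 8, 9
  2: 6, 7
  3: 5

Step 2: Greedily match left vertices, then look for augmenting paths:
  Match 1 -- 4
  Match 2 -- 6
  Match 3 -- 5
  No augmenting path remains.

Step 3: Verify this is maximum:
  Matching size 3 = min(|L|, |R|) = min(3, 6), which is an upper bound, so this matching is maximum.

Maximum matching: {(1,4), (2,6), (3,5)}
Size: 3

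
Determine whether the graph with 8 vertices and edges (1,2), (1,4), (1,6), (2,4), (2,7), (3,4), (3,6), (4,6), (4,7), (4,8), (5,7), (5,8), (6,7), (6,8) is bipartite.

Step 1: Attempt 2-coloring using BFS:
  Start at vertex 1, assign color 0
  Color vertex 2 with color 1 (neighbor of 1)
  Color vertex 4 with color 1 (neighbor of 1)
  Color vertex 6 with color 1 (neighbor of 1)

Step 2: Conflict found! Vertices 2 and 4 are adjacent but have the same color.
This means the graph contains an odd cycle.

The graph is NOT bipartite.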